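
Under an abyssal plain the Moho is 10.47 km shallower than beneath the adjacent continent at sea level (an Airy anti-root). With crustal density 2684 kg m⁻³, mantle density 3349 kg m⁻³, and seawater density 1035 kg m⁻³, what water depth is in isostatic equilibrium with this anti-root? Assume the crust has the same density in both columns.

4.22 km

Replacing a thickness d of crust by seawater at the top must be balanced by replacing crust with mantle at the base: d (ρ_c − ρ_w) = a (ρ_m − ρ_c).
d = a (ρ_m − ρ_c)/(ρ_c − ρ_w) = 10.47 km × 665/1649 = 4.22 km.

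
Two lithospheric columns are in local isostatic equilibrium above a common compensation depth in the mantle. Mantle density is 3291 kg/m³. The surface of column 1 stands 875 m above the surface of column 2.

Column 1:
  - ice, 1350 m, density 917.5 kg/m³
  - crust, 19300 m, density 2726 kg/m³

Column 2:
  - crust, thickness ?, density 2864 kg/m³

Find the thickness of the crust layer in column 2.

26300 m

Take the compensation level at the base of the deeper column (depth z_c below the surface of column 1) and equate Σ ρ_i t_i down to z_c; mantle fills any gap and the z_c terms cancel.
Column 1: 1350×917.5 + 19300×2726 + (z_c − 20650)×3291
Column 2: 875×0 + x×2864 + (z_c − 875 − 0 − x)×3291
The z_c×3291 term appears on both sides and cancels. Collect the known terms of each column as K = Σ(ρt)_known − 3291 × (depth of known layers): K_1 = 53850425 − 3291×20650 = −14108725; K_2 = 0 − 3291×(875 + 0) = −2879625.
Balance: K_1 = K_2 − x×(3291 − 2864), so x = (K_2 − K_1)/(3291 − 2864) = 11229100/427 = 26300 m.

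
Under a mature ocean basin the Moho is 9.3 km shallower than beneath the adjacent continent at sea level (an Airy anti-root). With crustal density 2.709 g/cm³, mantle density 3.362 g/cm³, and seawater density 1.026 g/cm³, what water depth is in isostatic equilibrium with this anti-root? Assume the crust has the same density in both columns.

Replacing a thickness d of crust by seawater at the top must be balanced by replacing crust with mantle at the base: d (ρ_c − ρ_w) = a (ρ_m − ρ_c).
d = a (ρ_m − ρ_c)/(ρ_c − ρ_w) = 9.3 km × 0.653/1.683 = 3.61 km.

3.61 km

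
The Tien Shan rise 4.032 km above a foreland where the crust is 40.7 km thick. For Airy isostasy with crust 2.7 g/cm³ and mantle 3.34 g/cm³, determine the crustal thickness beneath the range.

Root depth r = h ρ_c / (ρ_m − ρ_c) = 4.032 km × 2.7 / 0.64 = 17.01 km.
Total thickness = T + h + r = 40.7 km + 4.032 km + 17.01 km = 61.7 km.

61.7 km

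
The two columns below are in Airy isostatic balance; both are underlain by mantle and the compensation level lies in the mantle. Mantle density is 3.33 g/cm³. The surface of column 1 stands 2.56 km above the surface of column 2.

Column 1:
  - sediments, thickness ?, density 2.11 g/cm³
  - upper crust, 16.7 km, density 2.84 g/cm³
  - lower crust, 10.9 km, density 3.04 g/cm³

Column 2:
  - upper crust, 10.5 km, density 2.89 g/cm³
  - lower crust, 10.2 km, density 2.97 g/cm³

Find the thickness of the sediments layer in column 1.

4.49 km

Take the compensation level at the base of the deeper column (depth z_c below the surface of column 1) and equate Σ ρ_i t_i down to z_c; mantle fills any gap and the z_c terms cancel.
Column 1: x×2.11 + 16.7×2.84 + 10.9×3.04 + (z_c − 27.6 − x)×3.33
Column 2: 2.56×0 + 10.5×2.89 + 10.2×2.97 + (z_c − 2.56 − 20.7)×3.33
The z_c×3.33 term appears on both sides and cancels. Collect the known terms of each column as K = Σ(ρt)_known − 3.33 × (depth of known layers): K_1 = 80.564 − 3.33×27.6 = −11.344; K_2 = 60.639 − 3.33×(2.56 + 20.7) = −16.8168.
Balance: K_1 − x×(3.33 − 2.11) = K_2, so x = (K_1 − K_2)/(3.33 − 2.11) = 5.4728/1.22 = 4.49 km.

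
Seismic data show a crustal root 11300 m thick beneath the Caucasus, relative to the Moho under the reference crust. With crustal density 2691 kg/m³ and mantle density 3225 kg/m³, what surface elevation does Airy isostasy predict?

2240 m

In Airy isostatic equilibrium: ρ_c h = (ρ_m − ρ_c) r.
h = r (ρ_m − ρ_c) / ρ_c = 11300 m × (3225 − 2691) / 2691 = 2240 m.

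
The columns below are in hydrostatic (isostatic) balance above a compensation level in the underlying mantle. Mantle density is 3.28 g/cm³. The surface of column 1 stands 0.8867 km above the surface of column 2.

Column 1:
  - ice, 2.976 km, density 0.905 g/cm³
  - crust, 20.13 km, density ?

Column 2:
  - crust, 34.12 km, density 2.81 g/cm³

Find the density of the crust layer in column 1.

Take the compensation level at the base of the deeper column (depth z_c below the surface of column 1) and equate Σ ρ_i t_i down to z_c; mantle fills any gap and the z_c terms cancel.
Column 1: 2.976×0.905 + 20.13×ρ + (z_c − 23.106)×3.28
Column 2: 0.8867×0 + 34.12×2.81 + (z_c − 0.8867 − 34.12)×3.28
The z_c×3.28 term appears on both sides and cancels. Collect the known terms of each column as K = Σ(ρt)_known − 3.28 × (depth of known layers): K_1 = 2.69328 − 3.28×23.106 = −73.0944; K_2 = 95.8772 − 3.28×(0.8867 + 34.12) = −18.944776.
Balance: K_1 + 20.13×ρ = K_2, so ρ = (K_2 − K_1)/20.13 = 54.1496/20.13 = 2.69 g/cm³.

2.69 g/cm³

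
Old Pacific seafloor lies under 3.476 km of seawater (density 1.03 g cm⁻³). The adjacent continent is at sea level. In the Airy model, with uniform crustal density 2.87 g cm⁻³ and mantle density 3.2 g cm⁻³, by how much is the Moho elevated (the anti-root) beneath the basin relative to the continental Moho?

19.4 km

By Archimedes' principle applied to the lithosphere: replacing crust with seawater at the top is compensated by replacing crust with mantle at the base: d (ρ_c − ρ_w) = a (ρ_m − ρ_c).
a = d (ρ_c − ρ_w)/(ρ_m − ρ_c) = 3.476 km × 1.84/0.33 = 19.4 km.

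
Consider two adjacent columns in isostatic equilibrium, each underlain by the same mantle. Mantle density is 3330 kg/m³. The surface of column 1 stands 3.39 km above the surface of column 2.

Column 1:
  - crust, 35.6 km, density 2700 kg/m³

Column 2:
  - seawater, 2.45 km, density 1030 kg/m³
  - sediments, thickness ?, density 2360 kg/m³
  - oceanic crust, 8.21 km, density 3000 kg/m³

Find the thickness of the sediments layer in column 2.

2.88 km

Take the compensation level at the base of the deeper column (depth z_c below the surface of column 1) and equate Σ ρ_i t_i down to z_c; mantle fills any gap and the z_c terms cancel.
Column 1: 35.6×2700 + (z_c − 35.6)×3330
Column 2: 3.39×0 + 2.45×1030 + x×2360 + 8.21×3000 + (z_c − 3.39 − 10.66 − x)×3330
The z_c×3330 term appears on both sides and cancels. Collect the known terms of each column as K = Σ(ρt)_known − 3330 × (depth of known layers): K_1 = 96120 − 3330×35.6 = −22428; K_2 = 27153.5 − 3330×(3.39 + 10.66) = −19633.
Balance: K_1 = K_2 − x×(3330 − 2360), so x = (K_2 − K_1)/(3330 − 2360) = 2795/970 = 2.88 km.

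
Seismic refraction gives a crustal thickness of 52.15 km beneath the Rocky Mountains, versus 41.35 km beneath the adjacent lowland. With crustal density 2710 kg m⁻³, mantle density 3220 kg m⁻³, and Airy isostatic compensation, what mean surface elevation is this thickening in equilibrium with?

Excess crust Δ = 52.15 km − 41.35 km = 10.8 km, split between elevation h and root r with h + r = Δ.
Airy balance ρ_c h = (ρ_m − ρ_c) r gives r = h ρ_c/(ρ_m − ρ_c), so h (1 + ρ_c/(ρ_m − ρ_c)) = Δ, i.e. h = Δ (ρ_m − ρ_c)/ρ_m.
h = 10.8 km × 510/3220 = 1.71 km.

1.71 km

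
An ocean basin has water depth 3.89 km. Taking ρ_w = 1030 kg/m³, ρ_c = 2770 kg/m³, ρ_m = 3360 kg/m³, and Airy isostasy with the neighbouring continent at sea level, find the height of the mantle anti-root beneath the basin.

11.5 km

Isostatic balance requires: replacing crust with seawater at the top is compensated by replacing crust with mantle at the base: d (ρ_c − ρ_w) = a (ρ_m − ρ_c).
a = d (ρ_c − ρ_w)/(ρ_m − ρ_c) = 3.89 km × 1740/590 = 11.5 km.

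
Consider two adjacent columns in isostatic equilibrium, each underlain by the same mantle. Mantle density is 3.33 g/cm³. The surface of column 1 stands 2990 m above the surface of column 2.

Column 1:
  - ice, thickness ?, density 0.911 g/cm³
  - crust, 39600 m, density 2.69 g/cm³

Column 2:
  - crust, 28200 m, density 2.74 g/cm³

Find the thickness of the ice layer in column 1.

Take the compensation level at the base of the deeper column (depth z_c below the surface of column 1) and equate Σ ρ_i t_i down to z_c; mantle fills any gap and the z_c terms cancel.
Column 1: x×0.911 + 39600×2.69 + (z_c − 39600 − x)×3.33
Column 2: 2990×0 + 28200×2.74 + (z_c − 2990 − 28200)×3.33
The z_c×3.33 term appears on both sides and cancels. Collect the known terms of each column as K = Σ(ρt)_known − 3.33 × (depth of known layers): K_1 = 106524 − 3.33×39600 = −25344; K_2 = 77268 − 3.33×(2990 + 28200) = −26594.7.
Balance: K_1 − x×(3.33 − 0.911) = K_2, so x = (K_1 − K_2)/(3.33 − 0.911) = 1250.7/2.419 = 517 m.

517 m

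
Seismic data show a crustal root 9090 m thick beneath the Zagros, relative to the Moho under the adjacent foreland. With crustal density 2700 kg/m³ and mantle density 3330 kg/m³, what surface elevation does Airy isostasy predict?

Balancing pressure at the compensation depth: ρ_c h = (ρ_m − ρ_c) r.
h = r (ρ_m − ρ_c) / ρ_c = 9090 m × (3330 − 2700) / 2700 = 2120 m.

2120 m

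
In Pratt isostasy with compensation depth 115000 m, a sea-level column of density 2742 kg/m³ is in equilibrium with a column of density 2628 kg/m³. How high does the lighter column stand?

4990 m

ρ_ref D = ρ (D + h) → h = D (ρ_ref − ρ)/ρ.
h = 115000 m × (2742 − 2628)/2628 = 4990 m.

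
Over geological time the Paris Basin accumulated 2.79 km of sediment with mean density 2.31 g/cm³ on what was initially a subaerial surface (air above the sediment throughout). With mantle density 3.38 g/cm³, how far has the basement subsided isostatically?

1.91 km

Subaerial load: s = t ρ_sed / ρ_m = 2.79 km × 2.31/3.38 = 1.91 km.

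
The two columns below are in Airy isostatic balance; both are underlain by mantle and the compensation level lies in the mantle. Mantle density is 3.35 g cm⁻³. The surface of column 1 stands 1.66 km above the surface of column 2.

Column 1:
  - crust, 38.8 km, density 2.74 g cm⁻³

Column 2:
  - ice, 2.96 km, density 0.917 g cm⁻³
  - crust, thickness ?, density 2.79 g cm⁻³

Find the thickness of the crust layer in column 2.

19.5 km

Take the compensation level at the base of the deeper column (depth z_c below the surface of column 1) and equate Σ ρ_i t_i down to z_c; mantle fills any gap and the z_c terms cancel.
Column 1: 38.8×2.74 + (z_c − 38.8)×3.35
Column 2: 1.66×0 + 2.96×0.917 + x×2.79 + (z_c − 1.66 − 2.96 − x)×3.35
The z_c×3.35 term appears on both sides and cancels. Collect the known terms of each column as K = Σ(ρt)_known − 3.35 × (depth of known layers): K_1 = 106.312 − 3.35×38.8 = −23.668; K_2 = 2.71432 − 3.35×(1.66 + 2.96) = −12.76268.
Balance: K_1 = K_2 − x×(3.35 − 2.79), so x = (K_2 − K_1)/(3.35 − 2.79) = 10.9053/0.56 = 19.5 km.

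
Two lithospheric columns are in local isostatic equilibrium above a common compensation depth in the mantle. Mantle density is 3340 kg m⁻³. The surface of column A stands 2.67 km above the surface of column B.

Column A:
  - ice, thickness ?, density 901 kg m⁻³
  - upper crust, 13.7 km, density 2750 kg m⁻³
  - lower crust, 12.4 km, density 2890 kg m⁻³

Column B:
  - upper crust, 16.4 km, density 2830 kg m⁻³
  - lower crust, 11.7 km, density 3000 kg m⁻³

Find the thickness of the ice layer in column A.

Take the compensation level at the base of the deeper column (depth z_c below the surface of column A) and equate Σ ρ_i t_i down to z_c; mantle fills any gap and the z_c terms cancel.
Column A: x×901 + 13.7×2750 + 12.4×2890 + (z_c − 26.1 − x)×3340
Column B: 2.67×0 + 16.4×2830 + 11.7×3000 + (z_c − 2.67 − 28.1)×3340
The z_c×3340 term appears on both sides and cancels. Collect the known terms of each column as K = Σ(ρt)_known − 3340 × (depth of known layers): K_A = 73511 − 3340×26.1 = −13663; K_B = 81512 − 3340×(2.67 + 28.1) = −21259.8.
Balance: K_A − x×(3340 − 901) = K_B, so x = (K_A − K_B)/(3340 − 901) = 7596.8/2439 = 3.11 km.

3.11 km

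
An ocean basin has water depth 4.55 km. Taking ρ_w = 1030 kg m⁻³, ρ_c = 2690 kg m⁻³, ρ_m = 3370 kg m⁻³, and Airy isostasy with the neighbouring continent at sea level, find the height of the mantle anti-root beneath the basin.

Isostatic balance requires: replacing crust with seawater at the top is compensated by replacing crust with mantle at the base: d (ρ_c − ρ_w) = a (ρ_m − ρ_c).
a = d (ρ_c − ρ_w)/(ρ_m − ρ_c) = 4.55 km × 1660/680 = 11.1 km.

11.1 km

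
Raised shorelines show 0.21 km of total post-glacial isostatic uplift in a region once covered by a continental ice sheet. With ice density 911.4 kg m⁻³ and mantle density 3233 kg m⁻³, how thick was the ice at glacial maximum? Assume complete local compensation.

u = t ρ_ice/ρ_m → t = u ρ_m/ρ_ice = 0.21 km × 3233/911.4 = 0.745 km.

0.745 km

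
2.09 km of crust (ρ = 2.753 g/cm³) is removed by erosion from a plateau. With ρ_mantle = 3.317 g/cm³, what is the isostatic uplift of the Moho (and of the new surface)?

1.73 km

Unloading: uplift u = e ρ_c/ρ_m = 2.09 km × 2.753/3.317 = 1.73 km.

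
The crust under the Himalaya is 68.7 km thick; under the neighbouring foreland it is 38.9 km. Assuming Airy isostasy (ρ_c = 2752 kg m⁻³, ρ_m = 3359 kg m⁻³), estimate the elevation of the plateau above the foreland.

Excess crust Δ = 68.7 km − 38.9 km = 29.8 km, split between elevation h and root r with h + r = Δ.
Airy balance ρ_c h = (ρ_m − ρ_c) r gives r = h ρ_c/(ρ_m − ρ_c), so h (1 + ρ_c/(ρ_m − ρ_c)) = Δ, i.e. h = Δ (ρ_m − ρ_c)/ρ_m.
h = 29.8 km × 607/3359 = 5.39 km.

5.39 km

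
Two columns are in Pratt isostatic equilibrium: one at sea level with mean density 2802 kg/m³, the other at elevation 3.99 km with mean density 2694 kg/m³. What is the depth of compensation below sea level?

ρ_ref D = ρ (D + h) → D (ρ_ref − ρ) = ρ h.
D = ρ h/(ρ_ref − ρ) = 2694 × 3.99 km/(2802 − 2694) = 99.5 km.

99.5 km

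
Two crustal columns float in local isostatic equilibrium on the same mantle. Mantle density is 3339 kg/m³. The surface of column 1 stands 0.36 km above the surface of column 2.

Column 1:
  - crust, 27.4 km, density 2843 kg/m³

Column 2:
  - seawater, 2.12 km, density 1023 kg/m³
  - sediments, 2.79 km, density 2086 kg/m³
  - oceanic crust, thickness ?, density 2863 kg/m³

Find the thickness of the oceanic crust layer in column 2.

8.37 km

Take the compensation level at the base of the deeper column (depth z_c below the surface of column 1) and equate Σ ρ_i t_i down to z_c; mantle fills any gap and the z_c terms cancel.
Column 1: 27.4×2843 + (z_c − 27.4)×3339
Column 2: 0.36×0 + 2.12×1023 + 2.79×2086 + x×2863 + (z_c − 0.36 − 4.91 − x)×3339
The z_c×3339 term appears on both sides and cancels. Collect the known terms of each column as K = Σ(ρt)_known − 3339 × (depth of known layers): K_1 = 77898.2 − 3339×27.4 = −13590.4; K_2 = 7988.7 − 3339×(0.36 + 4.91) = −9607.83.
Balance: K_1 = K_2 − x×(3339 − 2863), so x = (K_2 − K_1)/(3339 − 2863) = 3982.57/476 = 8.37 km.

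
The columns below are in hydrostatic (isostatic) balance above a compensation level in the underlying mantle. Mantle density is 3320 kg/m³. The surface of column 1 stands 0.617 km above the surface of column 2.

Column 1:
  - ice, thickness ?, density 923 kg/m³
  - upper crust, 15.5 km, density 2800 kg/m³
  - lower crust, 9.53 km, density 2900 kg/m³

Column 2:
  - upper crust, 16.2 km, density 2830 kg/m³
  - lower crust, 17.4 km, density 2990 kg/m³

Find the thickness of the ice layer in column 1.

1.53 km

Take the compensation level at the base of the deeper column (depth z_c below the surface of column 1) and equate Σ ρ_i t_i down to z_c; mantle fills any gap and the z_c terms cancel.
Column 1: x×923 + 15.5×2800 + 9.53×2900 + (z_c − 25.03 − x)×3320
Column 2: 0.617×0 + 16.2×2830 + 17.4×2990 + (z_c − 0.617 − 33.6)×3320
The z_c×3320 term appears on both sides and cancels. Collect the known terms of each column as K = Σ(ρt)_known − 3320 × (depth of known layers): K_1 = 71037 − 3320×25.03 = −12062.6; K_2 = 97872 − 3320×(0.617 + 33.6) = −15728.44.
Balance: K_1 − x×(3320 − 923) = K_2, so x = (K_1 − K_2)/(3320 − 923) = 3665.84/2397 = 1.53 km.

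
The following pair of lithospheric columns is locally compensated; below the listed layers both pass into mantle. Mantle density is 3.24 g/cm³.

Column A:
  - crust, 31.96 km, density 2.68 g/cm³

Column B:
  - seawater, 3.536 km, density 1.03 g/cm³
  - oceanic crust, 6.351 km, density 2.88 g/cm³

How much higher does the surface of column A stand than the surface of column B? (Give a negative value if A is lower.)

For any compensation level in the mantle, the mantle terms cancel and isostasy reduces to e = (Σt_A − Σt_B) − (Σ(ρt)_A − Σ(ρt)_B) / ρ_m.
Σt_A = 31.96 km; Σt_B = 9.887 km; Σ(ρt)_A = 85.6528; Σ(ρt)_B = 21.93296 (in km·g/cm³).
e = (31.96 − 9.887) − (85.6528 − 21.93296) / 3.24 = 2.41 km.

2.41 km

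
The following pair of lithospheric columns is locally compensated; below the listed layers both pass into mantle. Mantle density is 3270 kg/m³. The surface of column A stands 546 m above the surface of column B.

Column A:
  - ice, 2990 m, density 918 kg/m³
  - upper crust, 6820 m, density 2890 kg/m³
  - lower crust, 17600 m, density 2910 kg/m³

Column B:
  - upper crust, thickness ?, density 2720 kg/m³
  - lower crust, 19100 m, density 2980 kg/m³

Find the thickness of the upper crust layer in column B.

15700 m

Take the compensation level at the base of the deeper column (depth z_c below the surface of column A) and equate Σ ρ_i t_i down to z_c; mantle fills any gap and the z_c terms cancel.
Column A: 2990×918 + 6820×2890 + 17600×2910 + (z_c − 27410)×3270
Column B: 546×0 + x×2720 + 19100×2980 + (z_c − 546 − 19100 − x)×3270
The z_c×3270 term appears on both sides and cancels. Collect the known terms of each column as K = Σ(ρt)_known − 3270 × (depth of known layers): K_A = 73670620 − 3270×27410 = −15960080; K_B = 56918000 − 3270×(546 + 19100) = −7324420.
Balance: K_A = K_B − x×(3270 − 2720), so x = (K_B − K_A)/(3270 − 2720) = 8635660/550 = 15700 m.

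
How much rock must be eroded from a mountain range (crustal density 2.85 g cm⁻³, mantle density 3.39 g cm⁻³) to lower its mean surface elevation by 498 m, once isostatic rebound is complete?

Net drop Δ = e − u = e − e ρ_c/ρ_m = e (ρ_m − ρ_c)/ρ_m.
e = Δ ρ_m/(ρ_m − ρ_c) = 498 m × 3.39/0.54 = 3130 m.

3130 m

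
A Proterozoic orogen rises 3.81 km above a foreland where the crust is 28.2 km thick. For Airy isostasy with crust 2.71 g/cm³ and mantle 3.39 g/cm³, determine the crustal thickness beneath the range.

Root depth r = h ρ_c / (ρ_m − ρ_c) = 3.81 km × 2.71 / 0.68 = 15.18 km.
Total thickness = T + h + r = 28.2 km + 3.81 km + 15.18 km = 47.2 km.

47.2 km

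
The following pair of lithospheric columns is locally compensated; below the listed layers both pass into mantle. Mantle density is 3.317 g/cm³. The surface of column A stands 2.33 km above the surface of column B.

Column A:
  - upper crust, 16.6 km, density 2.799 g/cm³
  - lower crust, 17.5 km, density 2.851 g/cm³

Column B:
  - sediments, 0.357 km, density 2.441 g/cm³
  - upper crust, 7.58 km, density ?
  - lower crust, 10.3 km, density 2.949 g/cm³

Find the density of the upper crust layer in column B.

2.67 g/cm³

Take the compensation level at the base of the deeper column (depth z_c below the surface of column A) and equate Σ ρ_i t_i down to z_c; mantle fills any gap and the z_c terms cancel.
Column A: 16.6×2.799 + 17.5×2.851 + (z_c − 34.1)×3.317
Column B: 2.33×0 + 0.357×2.441 + 7.58×ρ + 10.3×2.949 + (z_c − 2.33 − 18.237)×3.317
The z_c×3.317 term appears on both sides and cancels. Collect the known terms of each column as K = Σ(ρt)_known − 3.317 × (depth of known layers): K_A = 96.3559 − 3.317×34.1 = −16.7538; K_B = 31.246137 − 3.317×(2.33 + 18.237) = −36.974602.
Balance: K_A = K_B + 7.58×ρ, so ρ = (K_A − K_B)/7.58 = 20.2208/7.58 = 2.67 g/cm³.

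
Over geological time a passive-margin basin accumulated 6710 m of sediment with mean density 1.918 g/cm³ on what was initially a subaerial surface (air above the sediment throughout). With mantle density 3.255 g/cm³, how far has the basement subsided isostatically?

3950 m

Subaerial load: s = t ρ_sed / ρ_m = 6710 m × 1.918/3.255 = 3950 m.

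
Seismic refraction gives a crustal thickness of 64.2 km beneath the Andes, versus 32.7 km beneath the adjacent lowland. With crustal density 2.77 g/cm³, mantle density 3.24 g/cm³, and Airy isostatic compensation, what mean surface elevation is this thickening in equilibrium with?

4.57 km

Excess crust Δ = 64.2 km − 32.7 km = 31.5 km, split between elevation h and root r with h + r = Δ.
Airy balance ρ_c h = (ρ_m − ρ_c) r gives r = h ρ_c/(ρ_m − ρ_c), so h (1 + ρ_c/(ρ_m − ρ_c)) = Δ, i.e. h = Δ (ρ_m − ρ_c)/ρ_m.
h = 31.5 km × 0.47/3.24 = 4.57 km.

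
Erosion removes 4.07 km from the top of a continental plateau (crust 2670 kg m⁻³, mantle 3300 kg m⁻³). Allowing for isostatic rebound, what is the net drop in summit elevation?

Rebound u = e ρ_c/ρ_m = 4.07 km × 2670/3300 = 3.293 km.
Net surface drop = e − u = 4.07 km − 3.293 km = e (ρ_m − ρ_c)/ρ_m = 0.777 km.

0.777 km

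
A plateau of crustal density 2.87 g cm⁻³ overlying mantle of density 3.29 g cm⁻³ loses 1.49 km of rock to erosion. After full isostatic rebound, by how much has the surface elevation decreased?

0.19 km

Rebound u = e ρ_c/ρ_m = 1.49 km × 2.87/3.29 = 1.3 km.
Net surface drop = e − u = 1.49 km − 1.3 km = e (ρ_m − ρ_c)/ρ_m = 0.19 km.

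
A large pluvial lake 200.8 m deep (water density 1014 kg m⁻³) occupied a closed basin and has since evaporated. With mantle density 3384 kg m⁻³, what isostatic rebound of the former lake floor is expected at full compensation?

60.2 m

u = d ρ_w/ρ_m = 200.8 m × 1014/3384 = 60.2 m.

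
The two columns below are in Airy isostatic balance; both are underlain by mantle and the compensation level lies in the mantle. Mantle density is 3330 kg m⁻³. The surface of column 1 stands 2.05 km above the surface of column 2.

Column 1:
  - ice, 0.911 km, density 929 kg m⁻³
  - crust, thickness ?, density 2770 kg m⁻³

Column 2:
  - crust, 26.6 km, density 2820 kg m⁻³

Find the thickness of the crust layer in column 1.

32.5 km

Take the compensation level at the base of the deeper column (depth z_c below the surface of column 1) and equate Σ ρ_i t_i down to z_c; mantle fills any gap and the z_c terms cancel.
Column 1: 0.911×929 + x×2770 + (z_c − 0.911 − x)×3330
Column 2: 2.05×0 + 26.6×2820 + (z_c − 2.05 − 26.6)×3330
The z_c×3330 term appears on both sides and cancels. Collect the known terms of each column as K = Σ(ρt)_known − 3330 × (depth of known layers): K_1 = 846.319 − 3330×0.911 = −2187.311; K_2 = 75012 − 3330×(2.05 + 26.6) = −20392.5.
Balance: K_1 − x×(3330 − 2770) = K_2, so x = (K_1 − K_2)/(3330 − 2770) = 18205.2/560 = 32.5 km.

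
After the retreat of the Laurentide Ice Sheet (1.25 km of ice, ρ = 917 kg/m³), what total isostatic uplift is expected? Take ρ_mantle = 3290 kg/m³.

Removing the load lets mantle flow back in; uplift u satisfies ρ_ice t = ρ_m u.
u = t ρ_ice/ρ_m = 1.25 km × 917/3290 = 0.348 km.

0.348 km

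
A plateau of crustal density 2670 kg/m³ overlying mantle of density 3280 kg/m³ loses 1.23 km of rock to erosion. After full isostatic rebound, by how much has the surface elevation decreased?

0.229 km

Rebound u = e ρ_c/ρ_m = 1.23 km × 2670/3280 = 1.001 km.
Net surface drop = e − u = 1.23 km − 1.001 km = e (ρ_m − ρ_c)/ρ_m = 0.229 km.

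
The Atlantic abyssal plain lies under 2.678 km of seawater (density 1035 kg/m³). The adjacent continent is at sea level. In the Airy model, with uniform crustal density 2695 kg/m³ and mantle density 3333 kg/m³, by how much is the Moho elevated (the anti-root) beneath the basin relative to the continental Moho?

Equating mass per unit area of the two columns: replacing crust with seawater at the top is compensated by replacing crust with mantle at the base: d (ρ_c − ρ_w) = a (ρ_m − ρ_c).
a = d (ρ_c − ρ_w)/(ρ_m − ρ_c) = 2.678 km × 1660/638 = 6.97 km.

6.97 km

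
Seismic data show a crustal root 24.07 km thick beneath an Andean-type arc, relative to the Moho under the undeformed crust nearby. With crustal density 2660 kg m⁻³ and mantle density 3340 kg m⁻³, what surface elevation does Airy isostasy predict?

By Archimedes' principle applied to the lithosphere: ρ_c h = (ρ_m − ρ_c) r.
h = r (ρ_m − ρ_c) / ρ_c = 24.07 km × (3340 − 2660) / 2660 = 6.15 km.

6.15 km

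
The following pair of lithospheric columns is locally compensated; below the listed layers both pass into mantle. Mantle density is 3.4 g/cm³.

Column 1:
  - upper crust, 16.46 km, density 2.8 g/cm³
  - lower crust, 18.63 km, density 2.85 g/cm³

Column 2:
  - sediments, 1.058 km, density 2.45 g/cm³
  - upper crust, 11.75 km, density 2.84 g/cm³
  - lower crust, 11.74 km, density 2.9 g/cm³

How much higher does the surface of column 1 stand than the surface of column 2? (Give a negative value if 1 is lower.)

1.96 km

For any compensation level in the mantle, the mantle terms cancel and isostasy reduces to e = (Σt_1 − Σt_2) − (Σ(ρt)_1 − Σ(ρt)_2) / ρ_m.
Σt_1 = 35.09 km; Σt_2 = 24.548 km; Σ(ρt)_1 = 99.1835; Σ(ρt)_2 = 70.0081 (in km·g/cm³).
e = (35.09 − 24.548) − (99.1835 − 70.0081) / 3.4 = 1.96 km.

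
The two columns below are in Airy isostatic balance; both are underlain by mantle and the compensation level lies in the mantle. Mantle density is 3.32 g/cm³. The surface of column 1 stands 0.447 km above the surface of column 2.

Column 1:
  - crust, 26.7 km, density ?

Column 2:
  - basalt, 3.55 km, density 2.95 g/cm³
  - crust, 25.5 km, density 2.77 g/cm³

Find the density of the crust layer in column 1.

Take the compensation level at the base of the deeper column (depth z_c below the surface of column 1) and equate Σ ρ_i t_i down to z_c; mantle fills any gap and the z_c terms cancel.
Column 1: 26.7×ρ + (z_c − 26.7)×3.32
Column 2: 0.447×0 + 3.55×2.95 + 25.5×2.77 + (z_c − 0.447 − 29.05)×3.32
The z_c×3.32 term appears on both sides and cancels. Collect the known terms of each column as K = Σ(ρt)_known − 3.32 × (depth of known layers): K_1 = 0 − 3.32×26.7 = −88.644; K_2 = 81.1075 − 3.32×(0.447 + 29.05) = −16.82254.
Balance: K_1 + 26.7×ρ = K_2, so ρ = (K_2 − K_1)/26.7 = 71.8215/26.7 = 2.69 g/cm³.

2.69 g/cm³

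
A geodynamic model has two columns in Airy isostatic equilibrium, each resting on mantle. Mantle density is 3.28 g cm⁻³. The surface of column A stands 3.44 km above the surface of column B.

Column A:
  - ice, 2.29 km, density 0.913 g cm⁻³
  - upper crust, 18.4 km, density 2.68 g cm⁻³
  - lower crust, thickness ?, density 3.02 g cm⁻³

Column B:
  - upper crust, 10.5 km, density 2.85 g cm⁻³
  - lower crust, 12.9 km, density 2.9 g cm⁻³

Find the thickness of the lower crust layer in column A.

16.3 km

Take the compensation level at the base of the deeper column (depth z_c below the surface of column A) and equate Σ ρ_i t_i down to z_c; mantle fills any gap and the z_c terms cancel.
Column A: 2.29×0.913 + 18.4×2.68 + x×3.02 + (z_c − 20.69 − x)×3.28
Column B: 3.44×0 + 10.5×2.85 + 12.9×2.9 + (z_c − 3.44 − 23.4)×3.28
The z_c×3.28 term appears on both sides and cancels. Collect the known terms of each column as K = Σ(ρt)_known − 3.28 × (depth of known layers): K_A = 51.40277 − 3.28×20.69 = −16.46043; K_B = 67.335 − 3.28×(3.44 + 23.4) = −20.7002.
Balance: K_A − x×(3.28 − 3.02) = K_B, so x = (K_A − K_B)/(3.28 − 3.02) = 4.23977/0.26 = 16.3 km.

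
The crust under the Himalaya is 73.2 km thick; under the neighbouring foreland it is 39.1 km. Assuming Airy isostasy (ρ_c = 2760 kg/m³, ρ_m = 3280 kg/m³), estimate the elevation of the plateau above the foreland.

Excess crust Δ = 73.2 km − 39.1 km = 34.1 km, split between elevation h and root r with h + r = Δ.
Airy balance ρ_c h = (ρ_m − ρ_c) r gives r = h ρ_c/(ρ_m − ρ_c), so h (1 + ρ_c/(ρ_m − ρ_c)) = Δ, i.e. h = Δ (ρ_m − ρ_c)/ρ_m.
h = 34.1 km × 520/3280 = 5.41 km.

5.41 km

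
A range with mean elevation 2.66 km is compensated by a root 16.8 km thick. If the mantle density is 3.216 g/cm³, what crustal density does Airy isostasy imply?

2.78 g/cm³

ρ_c h = (ρ_m − ρ_c) r → ρ_c (h + r) = ρ_m r → ρ_c = ρ_m r / (h + r).
ρ_c = 3.216 × 16.8 km / (2.66 km + 16.8 km) = 2.78 g/cm³.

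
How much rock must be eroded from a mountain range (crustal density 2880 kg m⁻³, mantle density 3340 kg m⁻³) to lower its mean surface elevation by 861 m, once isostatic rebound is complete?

6250 m

Net drop Δ = e − u = e − e ρ_c/ρ_m = e (ρ_m − ρ_c)/ρ_m.
e = Δ ρ_m/(ρ_m − ρ_c) = 861 m × 3340/460 = 6250 m.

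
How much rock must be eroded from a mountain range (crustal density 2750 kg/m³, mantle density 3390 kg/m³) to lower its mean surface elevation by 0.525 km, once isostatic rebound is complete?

2.78 km

Net drop Δ = e − u = e − e ρ_c/ρ_m = e (ρ_m − ρ_c)/ρ_m.
e = Δ ρ_m/(ρ_m − ρ_c) = 0.525 km × 3390/640 = 2.78 km.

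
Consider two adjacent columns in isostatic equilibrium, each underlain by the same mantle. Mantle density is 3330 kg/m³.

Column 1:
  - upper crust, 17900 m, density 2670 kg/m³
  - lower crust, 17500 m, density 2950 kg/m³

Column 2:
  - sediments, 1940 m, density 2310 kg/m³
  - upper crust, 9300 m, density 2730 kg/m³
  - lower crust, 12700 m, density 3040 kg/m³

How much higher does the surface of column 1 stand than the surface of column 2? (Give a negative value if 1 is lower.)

For any compensation level in the mantle, the mantle terms cancel and isostasy reduces to e = (Σt_1 − Σt_2) − (Σ(ρt)_1 − Σ(ρt)_2) / ρ_m.
Σt_1 = 35400 m; Σt_2 = 23940 m; Σ(ρt)_1 = 99418000; Σ(ρt)_2 = 68478400 (in m·kg/m³).
e = (35400 − 23940) − (99418000 − 68478400) / 3330 = 2170 m.

2170 m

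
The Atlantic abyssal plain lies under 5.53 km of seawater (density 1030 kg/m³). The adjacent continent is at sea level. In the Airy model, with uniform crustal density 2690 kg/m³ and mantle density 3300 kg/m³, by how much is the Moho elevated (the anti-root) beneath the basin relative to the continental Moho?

Isostatic balance requires: replacing crust with seawater at the top is compensated by replacing crust with mantle at the base: d (ρ_c − ρ_w) = a (ρ_m − ρ_c).
a = d (ρ_c − ρ_w)/(ρ_m − ρ_c) = 5.53 km × 1660/610 = 15 km.

15 km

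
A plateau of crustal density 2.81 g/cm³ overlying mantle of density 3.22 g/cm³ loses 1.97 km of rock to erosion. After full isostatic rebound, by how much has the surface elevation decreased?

Rebound u = e ρ_c/ρ_m = 1.97 km × 2.81/3.22 = 1.719 km.
Net surface drop = e − u = 1.97 km − 1.719 km = e (ρ_m − ρ_c)/ρ_m = 0.251 km.

0.251 km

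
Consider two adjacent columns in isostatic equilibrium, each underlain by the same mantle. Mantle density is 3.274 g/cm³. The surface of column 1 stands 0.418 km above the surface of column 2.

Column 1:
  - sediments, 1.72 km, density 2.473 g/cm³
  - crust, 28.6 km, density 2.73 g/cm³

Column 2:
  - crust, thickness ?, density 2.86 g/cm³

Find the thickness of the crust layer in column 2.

37.6 km

Take the compensation level at the base of the deeper column (depth z_c below the surface of column 1) and equate Σ ρ_i t_i down to z_c; mantle fills any gap and the z_c terms cancel.
Column 1: 1.72×2.473 + 28.6×2.73 + (z_c − 30.32)×3.274
Column 2: 0.418×0 + x×2.86 + (z_c − 0.418 − 0 − x)×3.274
The z_c×3.274 term appears on both sides and cancels. Collect the known terms of each column as K = Σ(ρt)_known − 3.274 × (depth of known layers): K_1 = 82.33156 − 3.274×30.32 = −16.93612; K_2 = 0 − 3.274×(0.418 + 0) = −1.368532.
Balance: K_1 = K_2 − x×(3.274 − 2.86), so x = (K_2 − K_1)/(3.274 − 2.86) = 15.5676/0.414 = 37.6 km.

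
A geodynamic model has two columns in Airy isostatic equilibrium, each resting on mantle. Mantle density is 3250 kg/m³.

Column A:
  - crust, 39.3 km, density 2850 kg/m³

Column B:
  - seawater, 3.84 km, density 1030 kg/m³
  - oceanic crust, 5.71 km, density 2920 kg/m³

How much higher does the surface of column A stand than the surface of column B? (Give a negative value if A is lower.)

1.63 km

For any compensation level in the mantle, the mantle terms cancel and isostasy reduces to e = (Σt_A − Σt_B) − (Σ(ρt)_A − Σ(ρt)_B) / ρ_m.
Σt_A = 39.3 km; Σt_B = 9.55 km; Σ(ρt)_A = 112005; Σ(ρt)_B = 20628.4 (in km·kg/m³).
e = (39.3 − 9.55) − (112005 − 20628.4) / 3250 = 1.63 km.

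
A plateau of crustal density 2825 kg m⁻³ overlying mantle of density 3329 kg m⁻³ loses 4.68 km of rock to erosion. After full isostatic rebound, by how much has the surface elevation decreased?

0.709 km

Rebound u = e ρ_c/ρ_m = 4.68 km × 2825/3329 = 3.971 km.
Net surface drop = e − u = 4.68 km − 3.971 km = e (ρ_m − ρ_c)/ρ_m = 0.709 km.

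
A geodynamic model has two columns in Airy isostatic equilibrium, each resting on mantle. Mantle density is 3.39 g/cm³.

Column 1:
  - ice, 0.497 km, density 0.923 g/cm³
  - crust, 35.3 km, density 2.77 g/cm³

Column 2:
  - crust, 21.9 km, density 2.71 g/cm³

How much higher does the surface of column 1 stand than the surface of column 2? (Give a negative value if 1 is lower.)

2.42 km

For any compensation level in the mantle, the mantle terms cancel and isostasy reduces to e = (Σt_1 − Σt_2) − (Σ(ρt)_1 − Σ(ρt)_2) / ρ_m.
Σt_1 = 35.797 km; Σt_2 = 21.9 km; Σ(ρt)_1 = 98.239731; Σ(ρt)_2 = 59.349 (in km·g/cm³).
e = (35.797 − 21.9) − (98.239731 − 59.349) / 3.39 = 2.42 km.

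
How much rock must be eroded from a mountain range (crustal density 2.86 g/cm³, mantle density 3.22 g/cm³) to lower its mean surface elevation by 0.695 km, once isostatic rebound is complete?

Net drop Δ = e − u = e − e ρ_c/ρ_m = e (ρ_m − ρ_c)/ρ_m.
e = Δ ρ_m/(ρ_m − ρ_c) = 0.695 km × 3.22/0.36 = 6.22 km.

6.22 km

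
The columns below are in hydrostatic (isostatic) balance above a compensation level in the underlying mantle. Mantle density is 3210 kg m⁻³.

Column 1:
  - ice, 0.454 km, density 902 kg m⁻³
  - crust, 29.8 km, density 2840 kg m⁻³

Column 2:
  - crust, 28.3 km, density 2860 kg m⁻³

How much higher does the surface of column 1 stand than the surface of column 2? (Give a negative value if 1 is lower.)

For any compensation level in the mantle, the mantle terms cancel and isostasy reduces to e = (Σt_1 − Σt_2) − (Σ(ρt)_1 − Σ(ρt)_2) / ρ_m.
Σt_1 = 30.254 km; Σt_2 = 28.3 km; Σ(ρt)_1 = 85041.508; Σ(ρt)_2 = 80938 (in km·kg m⁻³).
e = (30.254 − 28.3) − (85041.508 − 80938) / 3210 = 0.676 km.

0.676 km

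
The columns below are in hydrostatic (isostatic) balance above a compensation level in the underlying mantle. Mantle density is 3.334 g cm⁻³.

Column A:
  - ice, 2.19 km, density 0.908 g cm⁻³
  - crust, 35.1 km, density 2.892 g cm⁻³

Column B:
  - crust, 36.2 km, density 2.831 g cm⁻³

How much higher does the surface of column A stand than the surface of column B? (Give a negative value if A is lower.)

For any compensation level in the mantle, the mantle terms cancel and isostasy reduces to e = (Σt_A − Σt_B) − (Σ(ρt)_A − Σ(ρt)_B) / ρ_m.
Σt_A = 37.29 km; Σt_B = 36.2 km; Σ(ρt)_A = 103.49772; Σ(ρt)_B = 102.4822 (in km·g cm⁻³).
e = (37.29 − 36.2) − (103.49772 − 102.4822) / 3.334 = 0.785 km.

0.785 km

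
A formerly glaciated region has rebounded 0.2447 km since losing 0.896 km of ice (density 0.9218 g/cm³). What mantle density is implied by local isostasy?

ρ_m = ρ_ice t / u = 0.9218 × 0.896 km/0.2447 km = 3.38 g/cm³.

3.38 g/cm³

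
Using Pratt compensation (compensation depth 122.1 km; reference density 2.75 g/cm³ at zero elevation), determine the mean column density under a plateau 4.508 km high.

2.65 g/cm³

Pratt balance: ρ_ref D = ρ (D + h).
ρ = ρ_ref D/(D + h) = 2.75 × 122.1 km/(122.1 km + 4.508 km) = 2.65 g/cm³.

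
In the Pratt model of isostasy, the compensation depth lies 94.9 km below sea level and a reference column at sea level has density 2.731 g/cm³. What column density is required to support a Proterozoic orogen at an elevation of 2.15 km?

Pratt balance: ρ_ref D = ρ (D + h).
ρ = ρ_ref D/(D + h) = 2.731 × 94.9 km/(94.9 km + 2.15 km) = 2.67 g/cm³.

2.67 g/cm³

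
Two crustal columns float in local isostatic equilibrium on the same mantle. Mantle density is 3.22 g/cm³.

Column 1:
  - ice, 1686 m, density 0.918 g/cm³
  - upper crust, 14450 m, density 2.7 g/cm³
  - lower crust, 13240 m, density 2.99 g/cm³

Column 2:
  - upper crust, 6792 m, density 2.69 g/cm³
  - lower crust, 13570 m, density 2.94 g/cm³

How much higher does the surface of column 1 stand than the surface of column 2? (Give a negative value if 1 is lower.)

2190 m

For any compensation level in the mantle, the mantle terms cancel and isostasy reduces to e = (Σt_1 − Σt_2) − (Σ(ρt)_1 − Σ(ρt)_2) / ρ_m.
Σt_1 = 29376 m; Σt_2 = 20362 m; Σ(ρt)_1 = 80150.348; Σ(ρt)_2 = 58166.28 (in m·g/cm³).
e = (29376 − 20362) − (80150.348 − 58166.28) / 3.22 = 2190 m.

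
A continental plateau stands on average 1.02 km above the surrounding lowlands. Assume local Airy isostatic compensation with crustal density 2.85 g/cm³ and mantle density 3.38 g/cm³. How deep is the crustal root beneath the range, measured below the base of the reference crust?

For local isostatic compensation: the weight of the topography is balanced by the buoyancy of the root, ρ_c h = (ρ_m − ρ_c) r.
r = h · ρ_c / (ρ_m − ρ_c) = 1.02 km × 2.85 / (3.38 − 2.85) = 5.48 km.

5.48 km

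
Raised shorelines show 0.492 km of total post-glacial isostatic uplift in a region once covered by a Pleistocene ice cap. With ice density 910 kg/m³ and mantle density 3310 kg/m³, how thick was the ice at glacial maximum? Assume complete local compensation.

1.79 km

u = t ρ_ice/ρ_m → t = u ρ_m/ρ_ice = 0.492 km × 3310/910 = 1.79 km.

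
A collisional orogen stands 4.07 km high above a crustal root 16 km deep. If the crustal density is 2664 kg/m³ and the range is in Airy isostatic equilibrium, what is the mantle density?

Airy balance: ρ_c h = (ρ_m − ρ_c) r → ρ_m = ρ_c (1 + h/r).
ρ_m = 2664 × (1 + 4.07 km/16 km) = 3340 kg/m³.

3340 kg/m³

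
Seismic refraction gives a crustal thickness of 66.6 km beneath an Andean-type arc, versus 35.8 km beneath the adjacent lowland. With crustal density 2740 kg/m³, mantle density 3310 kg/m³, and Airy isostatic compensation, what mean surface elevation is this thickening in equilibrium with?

5.3 km

Excess crust Δ = 66.6 km − 35.8 km = 30.8 km, split between elevation h and root r with h + r = Δ.
Airy balance ρ_c h = (ρ_m − ρ_c) r gives r = h ρ_c/(ρ_m − ρ_c), so h (1 + ρ_c/(ρ_m − ρ_c)) = Δ, i.e. h = Δ (ρ_m − ρ_c)/ρ_m.
h = 30.8 km × 570/3310 = 5.3 km.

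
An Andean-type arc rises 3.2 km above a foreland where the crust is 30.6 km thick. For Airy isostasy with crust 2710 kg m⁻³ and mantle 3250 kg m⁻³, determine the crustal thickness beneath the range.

49.9 km

Root depth r = h ρ_c / (ρ_m − ρ_c) = 3.2 km × 2710 / 540 = 16.06 km.
Total thickness = T + h + r = 30.6 km + 3.2 km + 16.06 km = 49.9 km.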